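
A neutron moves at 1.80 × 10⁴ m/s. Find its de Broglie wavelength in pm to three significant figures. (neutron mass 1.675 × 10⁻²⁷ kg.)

p = mv = 1.675 × 10⁻²⁷ × 1.80 × 10⁴ = 3.015 × 10⁻²³ kg·m/s.
λ = h/p = 6.626 × 10⁻³⁴ / 3.015 × 10⁻²³ = 2.20 × 10⁻¹¹ m = 22.0 pm.

λ = 22.0 pm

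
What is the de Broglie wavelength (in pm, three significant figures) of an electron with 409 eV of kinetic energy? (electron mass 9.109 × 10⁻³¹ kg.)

λ = 60.6 pm

KE = 409 eV = 6.552 × 10⁻¹⁷ J.
p = √(2mKE) = √(2 × 9.109 × 10⁻³¹ × 6.552 × 10⁻¹⁷) = 1.093 × 10⁻²³ kg·m/s.
λ = h/p = 6.626 × 10⁻³⁴ / 1.093 × 10⁻²³ = 6.06 × 10⁻¹¹ m = 60.6 pm.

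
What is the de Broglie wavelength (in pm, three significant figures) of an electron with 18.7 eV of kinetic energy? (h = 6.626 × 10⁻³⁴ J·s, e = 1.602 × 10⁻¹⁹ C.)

KE = 18.7 eV = 2.996 × 10⁻¹⁸ J.
p = √(2mKE) = √(2 × 9.109 × 10⁻³¹ × 2.996 × 10⁻¹⁸) = 2.336 × 10⁻²⁴ kg·m/s.
λ = h/p = 6.626 × 10⁻³⁴ / 2.336 × 10⁻²⁴ = 2.84 × 10⁻¹⁰ m = 284 pm.

λ = 284 pm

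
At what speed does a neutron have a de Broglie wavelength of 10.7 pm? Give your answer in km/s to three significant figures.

p = h/λ = 6.626 × 10⁻³⁴ / 1.070 × 10⁻¹¹ = 6.193 × 10⁻²³ kg·m/s.
v = p/m = 6.193 × 10⁻²³ / 1.675 × 10⁻²⁷ = 3.70 × 10⁴ m/s = 37.0 km/s.

v = 37.0 km/s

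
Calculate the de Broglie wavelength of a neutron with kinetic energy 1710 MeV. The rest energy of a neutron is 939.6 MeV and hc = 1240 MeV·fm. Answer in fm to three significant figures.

Total energy E = KE + m₀c² = 1710 + 939.6 = 2649.6 MeV.
(pc)² = E² − (m₀c²)² = (2649.6)² − (939.6)² = 6.138 × 10⁶ MeV², so pc = 2477 MeV.
λ = hc/(pc) = 1240 MeV·fm / 2477 MeV = 0.501 fm.

λ = 0.501 fm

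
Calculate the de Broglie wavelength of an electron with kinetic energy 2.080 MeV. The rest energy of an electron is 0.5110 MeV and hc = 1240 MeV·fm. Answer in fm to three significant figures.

Total energy E = KE + m₀c² = 2.080 + 0.5110 = 2.5910 MeV.
(pc)² = E² − (m₀c²)² = (2.5910)² − (0.5110)² = 6.452 MeV², so pc = 2.540 MeV.
λ = hc/(pc) = 1240 MeV·fm / 2.540 MeV = 488 fm.

λ = 488 fm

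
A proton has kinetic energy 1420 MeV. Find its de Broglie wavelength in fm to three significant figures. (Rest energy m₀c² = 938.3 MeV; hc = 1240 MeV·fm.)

λ = 0.573 fm

Total energy E = KE + m₀c² = 1420 + 938.3 = 2358.3 MeV.
(pc)² = E² − (m₀c²)² = (2358.3)² − (938.3)² = 4.681 × 10⁶ MeV², so pc = 2164 MeV.
λ = hc/(pc) = 1240 MeV·fm / 2164 MeV = 0.573 fm.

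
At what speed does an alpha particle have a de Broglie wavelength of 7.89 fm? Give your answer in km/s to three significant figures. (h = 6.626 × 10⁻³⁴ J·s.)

v = 1.26 × 10⁴ km/s

p = h/λ = 6.626 × 10⁻³⁴ / 7.890 × 10⁻¹⁵ = 8.398 × 10⁻²⁰ kg·m/s.
v = p/m = 8.398 × 10⁻²⁰ / 6.645 × 10⁻²⁷ = 1.26 × 10⁷ m/s = 1.26 × 10⁴ km/s.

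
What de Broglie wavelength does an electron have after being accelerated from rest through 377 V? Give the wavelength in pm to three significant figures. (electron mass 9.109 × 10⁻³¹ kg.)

λ = 63.2 pm

KE = eV = 1.602 × 10⁻¹⁹ × 377.0 = 6.040 × 10⁻¹⁷ J.
p = √(2mKE) = √(2 × 9.109 × 10⁻³¹ × 6.040 × 10⁻¹⁷) = 1.049 × 10⁻²³ kg·m/s.
λ = h/p = 6.626 × 10⁻³⁴ / 1.049 × 10⁻²³ = 6.32 × 10⁻¹¹ m = 63.2 pm.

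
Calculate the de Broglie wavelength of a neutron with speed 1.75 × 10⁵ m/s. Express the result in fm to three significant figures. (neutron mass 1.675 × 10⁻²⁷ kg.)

λ = 2260 fm

p = mv = 1.675 × 10⁻²⁷ × 1.75 × 10⁵ = 2.931 × 10⁻²² kg·m/s.
λ = h/p = 6.626 × 10⁻³⁴ / 2.931 × 10⁻²² = 2.26 × 10⁻¹² m = 2260 fm.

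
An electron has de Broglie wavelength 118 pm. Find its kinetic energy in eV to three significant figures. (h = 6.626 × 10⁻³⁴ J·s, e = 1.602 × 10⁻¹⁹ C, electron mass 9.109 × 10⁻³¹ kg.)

p = h/λ = 6.626 × 10⁻³⁴ / 1.180 × 10⁻¹⁰ = 5.615 × 10⁻²⁴ kg·m/s.
KE = p²/(2m) = (5.615 × 10⁻²⁴)² / (2 × 9.109 × 10⁻³¹) = 1.731 × 10⁻¹⁷ J = 108 eV.

KE = 108 eV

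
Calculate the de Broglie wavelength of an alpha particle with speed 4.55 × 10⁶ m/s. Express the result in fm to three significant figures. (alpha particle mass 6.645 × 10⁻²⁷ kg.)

λ = 21.9 fm

p = mv = 6.645 × 10⁻²⁷ × 4.55 × 10⁶ = 3.023 × 10⁻²⁰ kg·m/s.
λ = h/p = 6.626 × 10⁻³⁴ / 3.023 × 10⁻²⁰ = 2.19 × 10⁻¹⁴ m = 21.9 fm.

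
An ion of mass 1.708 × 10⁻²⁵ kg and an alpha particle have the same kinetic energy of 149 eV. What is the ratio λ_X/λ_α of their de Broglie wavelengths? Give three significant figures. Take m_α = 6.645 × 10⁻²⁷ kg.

λ_X/λ_α = 0.197

At fixed KE, p = √(2mKE) so λ = h/p ∝ 1/√m.
λ_X/λ_α = √(m_α/m_X) = √(6.645 × 10⁻²⁷/1.708 × 10⁻²⁵) = √(0.03891) = 0.197.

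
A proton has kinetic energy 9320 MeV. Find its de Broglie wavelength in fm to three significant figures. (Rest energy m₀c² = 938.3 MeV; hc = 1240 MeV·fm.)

Total energy E = KE + m₀c² = 9320 + 938.3 = 10258.3 MeV.
(pc)² = E² − (m₀c²)² = (10258.3)² − (938.3)² = 1.044 × 10⁸ MeV², so pc = 1.022 × 10⁴ MeV.
λ = hc/(pc) = 1240 MeV·fm / 1.022 × 10⁴ MeV = 0.121 fm.

λ = 0.121 fm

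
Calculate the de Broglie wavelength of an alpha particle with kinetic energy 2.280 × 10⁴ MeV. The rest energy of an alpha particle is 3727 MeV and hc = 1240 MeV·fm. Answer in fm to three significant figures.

Total energy E = KE + m₀c² = 2.280 × 10⁴ + 3727 = 26527 MeV.
(pc)² = E² − (m₀c²)² = (26527)² − (3727)² = 6.898 × 10⁸ MeV², so pc = 2.626 × 10⁴ MeV.
λ = hc/(pc) = 1240 MeV·fm / 2.626 × 10⁴ MeV = 0.0472 fm.

λ = 0.0472 fm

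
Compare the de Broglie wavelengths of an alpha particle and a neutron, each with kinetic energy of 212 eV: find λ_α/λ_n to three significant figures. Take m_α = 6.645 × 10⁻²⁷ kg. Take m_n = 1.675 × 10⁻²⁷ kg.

λ_α/λ_n = 0.502

At fixed KE, p = √(2mKE) so λ = h/p ∝ 1/√m.
λ_α/λ_n = √(m_n/m_α) = √(1.675 × 10⁻²⁷/6.645 × 10⁻²⁷) = √(0.2521) = 0.502.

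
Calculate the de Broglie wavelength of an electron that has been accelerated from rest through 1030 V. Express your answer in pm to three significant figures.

KE = eV = 1.602 × 10⁻¹⁹ × 1030 = 1.650 × 10⁻¹⁶ J.
p = √(2mKE) = √(2 × 9.109 × 10⁻³¹ × 1.650 × 10⁻¹⁶) = 1.734 × 10⁻²³ kg·m/s.
λ = h/p = 6.626 × 10⁻³⁴ / 1.734 × 10⁻²³ = 3.82 × 10⁻¹¹ m = 38.2 pm.

λ = 38.2 pm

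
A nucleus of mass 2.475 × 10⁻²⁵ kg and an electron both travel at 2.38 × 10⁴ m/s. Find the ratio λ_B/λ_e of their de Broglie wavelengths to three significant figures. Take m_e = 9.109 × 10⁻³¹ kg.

At fixed v, p = mv so λ = h/(mv) ∝ 1/m.
λ_B/λ_e = m_e/m_B = 9.109 × 10⁻³¹/2.475 × 10⁻²⁵ = 3.68 × 10⁻⁶.

λ_B/λ_e = 3.68 × 10⁻⁶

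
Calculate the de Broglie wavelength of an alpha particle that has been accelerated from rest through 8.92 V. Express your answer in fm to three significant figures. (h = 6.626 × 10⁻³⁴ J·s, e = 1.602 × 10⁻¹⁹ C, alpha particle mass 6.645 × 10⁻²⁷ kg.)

λ = 3400 fm

KE = 2eV = 2 × 1.602 × 10⁻¹⁹ × 8.920 = 2.858 × 10⁻¹⁸ J.
p = √(2mKE) = √(2 × 6.645 × 10⁻²⁷ × 2.858 × 10⁻¹⁸) = 1.949 × 10⁻²² kg·m/s.
λ = h/p = 6.626 × 10⁻³⁴ / 1.949 × 10⁻²² = 3.40 × 10⁻¹² m = 3400 fm.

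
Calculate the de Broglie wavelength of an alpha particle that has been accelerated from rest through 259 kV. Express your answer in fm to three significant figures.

KE = 2eV = 2 × 1.602 × 10⁻¹⁹ × 2.590 × 10⁵ = 8.298 × 10⁻¹⁴ J.
p = √(2mKE) = √(2 × 6.645 × 10⁻²⁷ × 8.298 × 10⁻¹⁴) = 3.321 × 10⁻²⁰ kg·m/s.
λ = h/p = 6.626 × 10⁻³⁴ / 3.321 × 10⁻²⁰ = 2.00 × 10⁻¹⁴ m = 20.0 fm.

λ = 20.0 fm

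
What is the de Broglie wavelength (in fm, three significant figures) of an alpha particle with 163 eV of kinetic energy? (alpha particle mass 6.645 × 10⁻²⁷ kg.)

KE = 163 eV = 2.611 × 10⁻¹⁷ J.
p = √(2mKE) = √(2 × 6.645 × 10⁻²⁷ × 2.611 × 10⁻¹⁷) = 5.891 × 10⁻²² kg·m/s.
λ = h/p = 6.626 × 10⁻³⁴ / 5.891 × 10⁻²² = 1.12 × 10⁻¹² m = 1120 fm.

λ = 1120 fm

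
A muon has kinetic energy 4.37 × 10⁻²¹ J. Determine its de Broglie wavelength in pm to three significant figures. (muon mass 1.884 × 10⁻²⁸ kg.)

λ = 516 pm

p = √(2mKE) = √(2 × 1.884 × 10⁻²⁸ × 4.370 × 10⁻²¹) = 1.283 × 10⁻²⁴ kg·m/s.
λ = h/p = 6.626 × 10⁻³⁴ / 1.283 × 10⁻²⁴ = 5.16 × 10⁻¹⁰ m = 516 pm.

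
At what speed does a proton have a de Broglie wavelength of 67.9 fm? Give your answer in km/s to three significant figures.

v = 5830 km/s

p = h/λ = 6.626 × 10⁻³⁴ / 6.790 × 10⁻¹⁴ = 9.758 × 10⁻²¹ kg·m/s.
v = p/m = 9.758 × 10⁻²¹ / 1.673 × 10⁻²⁷ = 5.83 × 10⁶ m/s = 5830 km/s.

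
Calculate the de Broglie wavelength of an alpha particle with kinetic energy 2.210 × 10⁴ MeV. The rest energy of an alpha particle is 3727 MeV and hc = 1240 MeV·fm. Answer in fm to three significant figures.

Total energy E = KE + m₀c² = 2.210 × 10⁴ + 3727 = 25827 MeV.
(pc)² = E² − (m₀c²)² = (25827)² − (3727)² = 6.531 × 10⁸ MeV², so pc = 2.556 × 10⁴ MeV.
λ = hc/(pc) = 1240 MeV·fm / 2.556 × 10⁴ MeV = 0.0485 fm.

λ = 0.0485 fm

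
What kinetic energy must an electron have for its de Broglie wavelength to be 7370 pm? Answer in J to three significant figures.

p = h/λ = 6.626 × 10⁻³⁴ / 7.370 × 10⁻⁹ = 8.991 × 10⁻²⁶ kg·m/s.
KE = p²/(2m) = (8.991 × 10⁻²⁶)² / (2 × 9.109 × 10⁻³¹) = 4.437 × 10⁻²¹ J = 4.44 × 10⁻²¹ J.

KE = 4.44 × 10⁻²¹ J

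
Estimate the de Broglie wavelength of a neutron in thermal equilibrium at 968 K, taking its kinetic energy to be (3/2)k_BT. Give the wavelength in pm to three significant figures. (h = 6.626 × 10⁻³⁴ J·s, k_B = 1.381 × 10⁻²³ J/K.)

KE = (3/2)k_BT = 1.5 × 1.381 × 10⁻²³ × 968 = 2.005 × 10⁻²⁰ J.
p = √(2mKE) = √(2 × 1.675 × 10⁻²⁷ × 2.005 × 10⁻²⁰) = 8.196 × 10⁻²⁴ kg·m/s.
λ = h/p = 8.08 × 10⁻¹¹ m = 80.8 pm.

λ = 80.8 pm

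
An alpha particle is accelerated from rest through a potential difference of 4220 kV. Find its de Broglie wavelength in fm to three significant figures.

KE = 2eV = 2 × 1.602 × 10⁻¹⁹ × 4.220 × 10⁶ = 1.352 × 10⁻¹² J.
p = √(2mKE) = √(2 × 6.645 × 10⁻²⁷ × 1.352 × 10⁻¹²) = 1.340 × 10⁻¹⁹ kg·m/s.
λ = h/p = 6.626 × 10⁻³⁴ / 1.340 × 10⁻¹⁹ = 4.94 × 10⁻¹⁵ m = 4.94 fm.

λ = 4.94 fm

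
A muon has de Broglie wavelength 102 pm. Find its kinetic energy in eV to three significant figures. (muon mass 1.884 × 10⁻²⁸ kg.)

p = h/λ = 6.626 × 10⁻³⁴ / 1.020 × 10⁻¹⁰ = 6.496 × 10⁻²⁴ kg·m/s.
KE = p²/(2m) = (6.496 × 10⁻²⁴)² / (2 × 1.884 × 10⁻²⁸) = 1.120 × 10⁻¹⁹ J = 0.699 eV.

KE = 0.699 eV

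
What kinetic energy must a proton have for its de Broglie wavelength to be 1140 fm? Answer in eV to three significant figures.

KE = 630 eV

p = h/λ = 6.626 × 10⁻³⁴ / 1.140 × 10⁻¹² = 5.812 × 10⁻²² kg·m/s.
KE = p²/(2m) = (5.812 × 10⁻²²)² / (2 × 1.673 × 10⁻²⁷) = 1.010 × 10⁻¹⁶ J = 630 eV.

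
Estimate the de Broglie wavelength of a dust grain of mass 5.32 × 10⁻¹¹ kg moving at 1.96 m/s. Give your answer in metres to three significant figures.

λ = 6.35 × 10⁻²⁴ m

p = mv = 5.32 × 10⁻¹¹ × 1.96 = 1.043 × 10⁻¹⁰ kg·m/s.
λ = h/p = 6.626 × 10⁻³⁴ / 1.043 × 10⁻¹⁰ = 6.35 × 10⁻²⁴ m.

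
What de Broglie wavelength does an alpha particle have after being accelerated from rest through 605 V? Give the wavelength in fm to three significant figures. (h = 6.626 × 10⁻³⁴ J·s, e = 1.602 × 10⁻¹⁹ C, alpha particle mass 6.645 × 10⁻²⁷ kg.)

KE = 2eV = 2 × 1.602 × 10⁻¹⁹ × 605.0 = 1.938 × 10⁻¹⁶ J.
p = √(2mKE) = √(2 × 6.645 × 10⁻²⁷ × 1.938 × 10⁻¹⁶) = 1.605 × 10⁻²¹ kg·m/s.
λ = h/p = 6.626 × 10⁻³⁴ / 1.605 × 10⁻²¹ = 4.13 × 10⁻¹³ m = 413 fm.

λ = 413 fm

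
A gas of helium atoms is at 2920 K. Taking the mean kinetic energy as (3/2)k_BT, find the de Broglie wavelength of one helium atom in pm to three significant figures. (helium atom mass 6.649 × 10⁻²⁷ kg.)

λ = 23.4 pm

KE = (3/2)k_BT = 1.5 × 1.381 × 10⁻²³ × 2920 = 6.049 × 10⁻²⁰ J.
p = √(2mKE) = √(2 × 6.649 × 10⁻²⁷ × 6.049 × 10⁻²⁰) = 2.836 × 10⁻²³ kg·m/s.
λ = h/p = 2.34 × 10⁻¹¹ m = 23.4 pm.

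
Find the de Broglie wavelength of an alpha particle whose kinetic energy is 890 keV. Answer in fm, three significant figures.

λ = 15.2 fm

KE = 890 keV = 1.426 × 10⁻¹³ J.
p = √(2mKE) = √(2 × 6.645 × 10⁻²⁷ × 1.426 × 10⁻¹³) = 4.353 × 10⁻²⁰ kg·m/s.
λ = h/p = 6.626 × 10⁻³⁴ / 4.353 × 10⁻²⁰ = 1.52 × 10⁻¹⁴ m = 15.2 fm.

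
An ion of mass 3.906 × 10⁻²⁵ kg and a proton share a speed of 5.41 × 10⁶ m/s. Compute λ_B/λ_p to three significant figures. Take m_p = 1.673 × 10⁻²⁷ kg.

λ_B/λ_p = 4.28 × 10⁻³

At fixed v, p = mv so λ = h/(mv) ∝ 1/m.
λ_B/λ_p = m_p/m_B = 1.673 × 10⁻²⁷/3.906 × 10⁻²⁵ = 4.28 × 10⁻³.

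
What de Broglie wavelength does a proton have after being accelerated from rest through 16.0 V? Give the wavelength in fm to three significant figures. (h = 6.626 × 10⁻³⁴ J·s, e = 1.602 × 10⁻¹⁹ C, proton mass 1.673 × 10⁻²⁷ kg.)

λ = 7150 fm

KE = eV = 1.602 × 10⁻¹⁹ × 16.00 = 2.563 × 10⁻¹⁸ J.
p = √(2mKE) = √(2 × 1.673 × 10⁻²⁷ × 2.563 × 10⁻¹⁸) = 9.261 × 10⁻²³ kg·m/s.
λ = h/p = 6.626 × 10⁻³⁴ / 9.261 × 10⁻²³ = 7.15 × 10⁻¹² m = 7150 fm.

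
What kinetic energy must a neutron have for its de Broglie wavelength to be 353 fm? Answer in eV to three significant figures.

p = h/λ = 6.626 × 10⁻³⁴ / 3.530 × 10⁻¹³ = 1.877 × 10⁻²¹ kg·m/s.
KE = p²/(2m) = (1.877 × 10⁻²¹)² / (2 × 1.675 × 10⁻²⁷) = 1.052 × 10⁻¹⁵ J = 6570 eV.

KE = 6570 eV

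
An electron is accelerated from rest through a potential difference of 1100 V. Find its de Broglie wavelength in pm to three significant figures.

KE = eV = 1.602 × 10⁻¹⁹ × 1100 = 1.762 × 10⁻¹⁶ J.
p = √(2mKE) = √(2 × 9.109 × 10⁻³¹ × 1.762 × 10⁻¹⁶) = 1.792 × 10⁻²³ kg·m/s.
λ = h/p = 6.626 × 10⁻³⁴ / 1.792 × 10⁻²³ = 3.70 × 10⁻¹¹ m = 37.0 pm.

λ = 37.0 pm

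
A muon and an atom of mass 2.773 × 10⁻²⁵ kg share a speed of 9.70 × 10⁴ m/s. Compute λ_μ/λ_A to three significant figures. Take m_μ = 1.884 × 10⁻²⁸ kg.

λ_μ/λ_A = 1470

At fixed v, p = mv so λ = h/(mv) ∝ 1/m.
λ_μ/λ_A = m_A/m_μ = 2.773 × 10⁻²⁵/1.884 × 10⁻²⁸ = 1470.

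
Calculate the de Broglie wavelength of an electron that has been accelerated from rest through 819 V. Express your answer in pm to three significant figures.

λ = 42.9 pm

KE = eV = 1.602 × 10⁻¹⁹ × 819.0 = 1.312 × 10⁻¹⁶ J.
p = √(2mKE) = √(2 × 9.109 × 10⁻³¹ × 1.312 × 10⁻¹⁶) = 1.546 × 10⁻²³ kg·m/s.
λ = h/p = 6.626 × 10⁻³⁴ / 1.546 × 10⁻²³ = 4.29 × 10⁻¹¹ m = 42.9 pm.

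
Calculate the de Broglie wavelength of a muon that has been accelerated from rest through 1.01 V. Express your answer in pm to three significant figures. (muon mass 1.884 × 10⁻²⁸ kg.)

KE = eV = 1.602 × 10⁻¹⁹ × 1.010 = 1.618 × 10⁻¹⁹ J.
p = √(2mKE) = √(2 × 1.884 × 10⁻²⁸ × 1.618 × 10⁻¹⁹) = 7.808 × 10⁻²⁴ kg·m/s.
λ = h/p = 6.626 × 10⁻³⁴ / 7.808 × 10⁻²⁴ = 8.49 × 10⁻¹¹ m = 84.9 pm.

λ = 84.9 pm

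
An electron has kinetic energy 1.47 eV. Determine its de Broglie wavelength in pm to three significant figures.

λ = 1010 pm

KE = 1.47 eV = 2.355 × 10⁻¹⁹ J.
p = √(2mKE) = √(2 × 9.109 × 10⁻³¹ × 2.355 × 10⁻¹⁹) = 6.550 × 10⁻²⁵ kg·m/s.
λ = h/p = 6.626 × 10⁻³⁴ / 6.550 × 10⁻²⁵ = 1.01 × 10⁻⁹ m = 1010 pm.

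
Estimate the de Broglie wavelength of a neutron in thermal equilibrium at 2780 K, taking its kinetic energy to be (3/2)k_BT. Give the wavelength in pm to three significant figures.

λ = 47.7 pm

KE = (3/2)k_BT = 1.5 × 1.381 × 10⁻²³ × 2780 = 5.759 × 10⁻²⁰ J.
p = √(2mKE) = √(2 × 1.675 × 10⁻²⁷ × 5.759 × 10⁻²⁰) = 1.389 × 10⁻²³ kg·m/s.
λ = h/p = 4.77 × 10⁻¹¹ m = 47.7 pm.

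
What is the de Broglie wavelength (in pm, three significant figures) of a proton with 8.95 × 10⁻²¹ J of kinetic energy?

p = √(2mKE) = √(2 × 1.673 × 10⁻²⁷ × 8.950 × 10⁻²¹) = 5.472 × 10⁻²⁴ kg·m/s.
λ = h/p = 6.626 × 10⁻³⁴ / 5.472 × 10⁻²⁴ = 1.21 × 10⁻¹⁰ m = 121 pm.

λ = 121 pm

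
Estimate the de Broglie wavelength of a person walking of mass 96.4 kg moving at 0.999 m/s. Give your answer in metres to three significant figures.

p = mv = 96.4 × 0.999 = 9.630 × 10¹ kg·m/s.
λ = h/p = 6.626 × 10⁻³⁴ / 9.630 × 10¹ = 6.88 × 10⁻³⁶ m.

λ = 6.88 × 10⁻³⁶ m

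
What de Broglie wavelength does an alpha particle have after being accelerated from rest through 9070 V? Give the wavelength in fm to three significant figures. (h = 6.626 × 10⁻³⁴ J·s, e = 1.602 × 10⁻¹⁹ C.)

λ = 107 fm

KE = 2eV = 2 × 1.602 × 10⁻¹⁹ × 9070 = 2.906 × 10⁻¹⁵ J.
p = √(2mKE) = √(2 × 6.645 × 10⁻²⁷ × 2.906 × 10⁻¹⁵) = 6.215 × 10⁻²¹ kg·m/s.
λ = h/p = 6.626 × 10⁻³⁴ / 6.215 × 10⁻²¹ = 1.07 × 10⁻¹³ m = 107 fm.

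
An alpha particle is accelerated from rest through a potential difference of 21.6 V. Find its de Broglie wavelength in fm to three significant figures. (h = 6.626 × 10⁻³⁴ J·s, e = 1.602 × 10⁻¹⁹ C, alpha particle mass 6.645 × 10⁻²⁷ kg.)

λ = 2180 fm

KE = 2eV = 2 × 1.602 × 10⁻¹⁹ × 21.60 = 6.921 × 10⁻¹⁸ J.
p = √(2mKE) = √(2 × 6.645 × 10⁻²⁷ × 6.921 × 10⁻¹⁸) = 3.033 × 10⁻²² kg·m/s.
λ = h/p = 6.626 × 10⁻³⁴ / 3.033 × 10⁻²² = 2.18 × 10⁻¹² m = 2180 fm.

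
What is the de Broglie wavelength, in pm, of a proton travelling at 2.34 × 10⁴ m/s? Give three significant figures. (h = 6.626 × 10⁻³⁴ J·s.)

λ = 16.9 pm

p = mv = 1.673 × 10⁻²⁷ × 2.34 × 10⁴ = 3.915 × 10⁻²³ kg·m/s.
λ = h/p = 6.626 × 10⁻³⁴ / 3.915 × 10⁻²³ = 1.69 × 10⁻¹¹ m = 16.9 pm.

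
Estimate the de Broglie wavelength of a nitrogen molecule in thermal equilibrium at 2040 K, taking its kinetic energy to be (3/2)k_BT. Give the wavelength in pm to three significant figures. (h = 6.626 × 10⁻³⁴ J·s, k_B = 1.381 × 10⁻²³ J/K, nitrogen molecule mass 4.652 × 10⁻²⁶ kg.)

λ = 10.6 pm

KE = (3/2)k_BT = 1.5 × 1.381 × 10⁻²³ × 2040 = 4.226 × 10⁻²⁰ J.
p = √(2mKE) = √(2 × 4.652 × 10⁻²⁶ × 4.226 × 10⁻²⁰) = 6.270 × 10⁻²³ kg·m/s.
λ = h/p = 1.06 × 10⁻¹¹ m = 10.6 pm.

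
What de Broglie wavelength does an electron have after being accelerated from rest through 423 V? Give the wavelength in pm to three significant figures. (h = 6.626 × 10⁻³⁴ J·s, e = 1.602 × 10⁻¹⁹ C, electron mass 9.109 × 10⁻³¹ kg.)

λ = 59.6 pm

KE = eV = 1.602 × 10⁻¹⁹ × 423.0 = 6.776 × 10⁻¹⁷ J.
p = √(2mKE) = √(2 × 9.109 × 10⁻³¹ × 6.776 × 10⁻¹⁷) = 1.111 × 10⁻²³ kg·m/s.
λ = h/p = 6.626 × 10⁻³⁴ / 1.111 × 10⁻²³ = 5.96 × 10⁻¹¹ m = 59.6 pm.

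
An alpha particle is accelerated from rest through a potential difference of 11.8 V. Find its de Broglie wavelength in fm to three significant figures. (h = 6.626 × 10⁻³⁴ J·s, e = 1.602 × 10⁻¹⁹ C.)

KE = 2eV = 2 × 1.602 × 10⁻¹⁹ × 11.80 = 3.781 × 10⁻¹⁸ J.
p = √(2mKE) = √(2 × 6.645 × 10⁻²⁷ × 3.781 × 10⁻¹⁸) = 2.242 × 10⁻²² kg·m/s.
λ = h/p = 6.626 × 10⁻³⁴ / 2.242 × 10⁻²² = 2.96 × 10⁻¹² m = 2960 fm.

λ = 2960 fm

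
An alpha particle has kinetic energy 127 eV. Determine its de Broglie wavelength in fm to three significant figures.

KE = 127 eV = 2.035 × 10⁻¹⁷ J.
p = √(2mKE) = √(2 × 6.645 × 10⁻²⁷ × 2.035 × 10⁻¹⁷) = 5.200 × 10⁻²² kg·m/s.
λ = h/p = 6.626 × 10⁻³⁴ / 5.200 × 10⁻²² = 1.27 × 10⁻¹² m = 1270 fm.

λ = 1270 fm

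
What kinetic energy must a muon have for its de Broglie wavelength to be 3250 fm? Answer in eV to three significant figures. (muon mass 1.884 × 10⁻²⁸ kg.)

p = h/λ = 6.626 × 10⁻³⁴ / 3.250 × 10⁻¹² = 2.039 × 10⁻²² kg·m/s.
KE = p²/(2m) = (2.039 × 10⁻²²)² / (2 × 1.884 × 10⁻²⁸) = 1.103 × 10⁻¹⁶ J = 689 eV.

KE = 689 eV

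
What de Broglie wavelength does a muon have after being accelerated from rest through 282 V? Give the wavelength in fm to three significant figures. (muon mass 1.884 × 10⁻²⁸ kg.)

KE = eV = 1.602 × 10⁻¹⁹ × 282.0 = 4.518 × 10⁻¹⁷ J.
p = √(2mKE) = √(2 × 1.884 × 10⁻²⁸ × 4.518 × 10⁻¹⁷) = 1.305 × 10⁻²² kg·m/s.
λ = h/p = 6.626 × 10⁻³⁴ / 1.305 × 10⁻²² = 5.08 × 10⁻¹² m = 5080 fm.

λ = 5080 fm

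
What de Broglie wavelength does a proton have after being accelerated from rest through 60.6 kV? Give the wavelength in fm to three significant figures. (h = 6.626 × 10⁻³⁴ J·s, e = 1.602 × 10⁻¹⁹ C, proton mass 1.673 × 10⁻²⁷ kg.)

KE = eV = 1.602 × 10⁻¹⁹ × 6.060 × 10⁴ = 9.708 × 10⁻¹⁵ J.
p = √(2mKE) = √(2 × 1.673 × 10⁻²⁷ × 9.708 × 10⁻¹⁵) = 5.699 × 10⁻²¹ kg·m/s.
λ = h/p = 6.626 × 10⁻³⁴ / 5.699 × 10⁻²¹ = 1.16 × 10⁻¹³ m = 116 fm.

λ = 116 fm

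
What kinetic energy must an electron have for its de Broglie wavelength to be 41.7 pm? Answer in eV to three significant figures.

KE = 865 eV

p = h/λ = 6.626 × 10⁻³⁴ / 4.170 × 10⁻¹¹ = 1.589 × 10⁻²³ kg·m/s.
KE = p²/(2m) = (1.589 × 10⁻²³)² / (2 × 9.109 × 10⁻³¹) = 1.386 × 10⁻¹⁶ J = 865 eV.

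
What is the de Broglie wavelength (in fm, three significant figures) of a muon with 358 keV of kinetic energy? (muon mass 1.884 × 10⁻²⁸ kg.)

λ = 143 fm

KE = 358 keV = 5.735 × 10⁻¹⁴ J.
p = √(2mKE) = √(2 × 1.884 × 10⁻²⁸ × 5.735 × 10⁻¹⁴) = 4.649 × 10⁻²¹ kg·m/s.
λ = h/p = 6.626 × 10⁻³⁴ / 4.649 × 10⁻²¹ = 1.43 × 10⁻¹³ m = 143 fm.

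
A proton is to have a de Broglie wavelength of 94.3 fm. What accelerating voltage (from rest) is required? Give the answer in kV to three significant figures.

V = 92.1 kV

p = h/λ = 6.626 × 10⁻³⁴ / 9.430 × 10⁻¹⁴ = 7.027 × 10⁻²¹ kg·m/s.
KE = p²/(2m) = 1.476 × 10⁻¹⁴ J.
V = KE/e = 1.476 × 10⁻¹⁴ / (1.602 × 10⁻¹⁹) = 92.1 kV.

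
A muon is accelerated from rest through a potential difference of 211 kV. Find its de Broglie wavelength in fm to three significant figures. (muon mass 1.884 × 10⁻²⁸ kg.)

KE = eV = 1.602 × 10⁻¹⁹ × 2.110 × 10⁵ = 3.380 × 10⁻¹⁴ J.
p = √(2mKE) = √(2 × 1.884 × 10⁻²⁸ × 3.380 × 10⁻¹⁴) = 3.569 × 10⁻²¹ kg·m/s.
λ = h/p = 6.626 × 10⁻³⁴ / 3.569 × 10⁻²¹ = 1.86 × 10⁻¹³ m = 186 fm.

λ = 186 fm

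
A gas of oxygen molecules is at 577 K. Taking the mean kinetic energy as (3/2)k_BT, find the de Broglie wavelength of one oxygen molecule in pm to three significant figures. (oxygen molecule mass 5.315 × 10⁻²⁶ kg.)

KE = (3/2)k_BT = 1.5 × 1.381 × 10⁻²³ × 577 = 1.195 × 10⁻²⁰ J.
p = √(2mKE) = √(2 × 5.315 × 10⁻²⁶ × 1.195 × 10⁻²⁰) = 3.564 × 10⁻²³ kg·m/s.
λ = h/p = 1.86 × 10⁻¹¹ m = 18.6 pm.

λ = 18.6 pm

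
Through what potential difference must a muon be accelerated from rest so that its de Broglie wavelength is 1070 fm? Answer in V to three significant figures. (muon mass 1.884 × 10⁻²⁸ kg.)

p = h/λ = 6.626 × 10⁻³⁴ / 1.070 × 10⁻¹² = 6.193 × 10⁻²² kg·m/s.
KE = p²/(2m) = 1.018 × 10⁻¹⁵ J.
V = KE/e = 1.018 × 10⁻¹⁵ / (1.602 × 10⁻¹⁹) = 6350 V.

V = 6350 V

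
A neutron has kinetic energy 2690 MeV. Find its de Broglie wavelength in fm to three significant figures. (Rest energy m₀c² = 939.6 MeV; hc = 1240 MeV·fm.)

λ = 0.354 fm

Total energy E = KE + m₀c² = 2690 + 939.6 = 3629.6 MeV.
(pc)² = E² − (m₀c²)² = (3629.6)² − (939.6)² = 1.229 × 10⁷ MeV², so pc = 3506 MeV.
λ = hc/(pc) = 1240 MeV·fm / 3506 MeV = 0.354 fm.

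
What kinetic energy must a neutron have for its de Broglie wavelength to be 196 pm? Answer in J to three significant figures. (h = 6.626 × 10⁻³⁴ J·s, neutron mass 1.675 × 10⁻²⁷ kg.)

p = h/λ = 6.626 × 10⁻³⁴ / 1.960 × 10⁻¹⁰ = 3.381 × 10⁻²⁴ kg·m/s.
KE = p²/(2m) = (3.381 × 10⁻²⁴)² / (2 × 1.675 × 10⁻²⁷) = 3.412 × 10⁻²¹ J = 3.41 × 10⁻²¹ J.

KE = 3.41 × 10⁻²¹ J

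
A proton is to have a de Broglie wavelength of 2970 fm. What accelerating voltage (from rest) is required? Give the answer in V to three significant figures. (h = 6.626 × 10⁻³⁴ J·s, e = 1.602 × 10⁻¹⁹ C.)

V = 92.9 V

p = h/λ = 6.626 × 10⁻³⁴ / 2.970 × 10⁻¹² = 2.231 × 10⁻²² kg·m/s.
KE = p²/(2m) = 1.488 × 10⁻¹⁷ J.
V = KE/e = 1.488 × 10⁻¹⁷ / (1.602 × 10⁻¹⁹) = 92.9 V.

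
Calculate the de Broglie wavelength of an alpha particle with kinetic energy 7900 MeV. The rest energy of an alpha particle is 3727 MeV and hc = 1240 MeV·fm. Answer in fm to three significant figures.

Total energy E = KE + m₀c² = 7900 + 3727 = 11627 MeV.
(pc)² = E² − (m₀c²)² = (11627)² − (3727)² = 1.213 × 10⁸ MeV², so pc = 1.101 × 10⁴ MeV.
λ = hc/(pc) = 1240 MeV·fm / 1.101 × 10⁴ MeV = 0.113 fm.

λ = 0.113 fm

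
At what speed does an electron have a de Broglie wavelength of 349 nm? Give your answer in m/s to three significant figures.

v = 2080 m/s

p = h/λ = 6.626 × 10⁻³⁴ / 3.490 × 10⁻⁷ = 1.899 × 10⁻²⁷ kg·m/s.
v = p/m = 1.899 × 10⁻²⁷ / 9.109 × 10⁻³¹ = 2.08 × 10³ m/s = 2080 m/s.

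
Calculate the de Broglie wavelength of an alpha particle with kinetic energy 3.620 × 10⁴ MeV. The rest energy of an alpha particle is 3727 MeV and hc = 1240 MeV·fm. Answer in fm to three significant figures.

λ = 0.0312 fm

Total energy E = KE + m₀c² = 3.620 × 10⁴ + 3727 = 39927 MeV.
(pc)² = E² − (m₀c²)² = (39927)² − (3727)² = 1.580 × 10⁹ MeV², so pc = 3.975 × 10⁴ MeV.
λ = hc/(pc) = 1240 MeV·fm / 3.975 × 10⁴ MeV = 0.0312 fm.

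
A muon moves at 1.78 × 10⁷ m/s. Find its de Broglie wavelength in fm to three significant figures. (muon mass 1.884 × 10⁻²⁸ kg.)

p = mv = 1.884 × 10⁻²⁸ × 1.78 × 10⁷ = 3.354 × 10⁻²¹ kg·m/s.
λ = h/p = 6.626 × 10⁻³⁴ / 3.354 × 10⁻²¹ = 1.98 × 10⁻¹³ m = 198 fm.

λ = 198 fm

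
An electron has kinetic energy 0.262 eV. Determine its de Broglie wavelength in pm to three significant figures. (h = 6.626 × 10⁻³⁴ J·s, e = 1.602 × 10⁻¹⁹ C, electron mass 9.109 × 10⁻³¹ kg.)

λ = 2400 pm

KE = 0.262 eV = 4.197 × 10⁻²⁰ J.
p = √(2mKE) = √(2 × 9.109 × 10⁻³¹ × 4.197 × 10⁻²⁰) = 2.765 × 10⁻²⁵ kg·m/s.
λ = h/p = 6.626 × 10⁻³⁴ / 2.765 × 10⁻²⁵ = 2.40 × 10⁻⁹ m = 2400 pm.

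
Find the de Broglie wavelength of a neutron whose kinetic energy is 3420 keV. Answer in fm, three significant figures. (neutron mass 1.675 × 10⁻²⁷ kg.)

λ = 15.5 fm

KE = 3420 keV = 5.479 × 10⁻¹³ J.
p = √(2mKE) = √(2 × 1.675 × 10⁻²⁷ × 5.479 × 10⁻¹³) = 4.284 × 10⁻²⁰ kg·m/s.
λ = h/p = 6.626 × 10⁻³⁴ / 4.284 × 10⁻²⁰ = 1.55 × 10⁻¹⁴ m = 15.5 fm.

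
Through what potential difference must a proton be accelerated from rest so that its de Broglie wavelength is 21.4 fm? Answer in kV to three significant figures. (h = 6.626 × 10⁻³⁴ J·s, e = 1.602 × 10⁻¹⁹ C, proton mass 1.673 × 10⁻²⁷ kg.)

p = h/λ = 6.626 × 10⁻³⁴ / 2.140 × 10⁻¹⁴ = 3.096 × 10⁻²⁰ kg·m/s.
KE = p²/(2m) = 2.865 × 10⁻¹³ J.
V = KE/e = 2.865 × 10⁻¹³ / (1.602 × 10⁻¹⁹) = 1790 kV.

V = 1790 kV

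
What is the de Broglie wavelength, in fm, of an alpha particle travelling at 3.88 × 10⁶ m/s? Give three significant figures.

p = mv = 6.645 × 10⁻²⁷ × 3.88 × 10⁶ = 2.578 × 10⁻²⁰ kg·m/s.
λ = h/p = 6.626 × 10⁻³⁴ / 2.578 × 10⁻²⁰ = 2.57 × 10⁻¹⁴ m = 25.7 fm.

λ = 25.7 fm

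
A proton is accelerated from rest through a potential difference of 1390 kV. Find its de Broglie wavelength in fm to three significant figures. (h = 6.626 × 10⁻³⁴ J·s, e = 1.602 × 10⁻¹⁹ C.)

λ = 24.3 fm

KE = eV = 1.602 × 10⁻¹⁹ × 1.390 × 10⁶ = 2.227 × 10⁻¹³ J.
p = √(2mKE) = √(2 × 1.673 × 10⁻²⁷ × 2.227 × 10⁻¹³) = 2.730 × 10⁻²⁰ kg·m/s.
λ = h/p = 6.626 × 10⁻³⁴ / 2.730 × 10⁻²⁰ = 2.43 × 10⁻¹⁴ m = 24.3 fm.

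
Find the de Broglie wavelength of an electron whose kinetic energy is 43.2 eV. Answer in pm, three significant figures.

λ = 187 pm

KE = 43.2 eV = 6.921 × 10⁻¹⁸ J.
p = √(2mKE) = √(2 × 9.109 × 10⁻³¹ × 6.921 × 10⁻¹⁸) = 3.551 × 10⁻²⁴ kg·m/s.
λ = h/p = 6.626 × 10⁻³⁴ / 3.551 × 10⁻²⁴ = 1.87 × 10⁻¹⁰ m = 187 pm.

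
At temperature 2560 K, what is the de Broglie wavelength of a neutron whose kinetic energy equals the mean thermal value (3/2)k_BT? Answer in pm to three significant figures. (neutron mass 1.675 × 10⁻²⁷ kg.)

KE = (3/2)k_BT = 1.5 × 1.381 × 10⁻²³ × 2560 = 5.303 × 10⁻²⁰ J.
p = √(2mKE) = √(2 × 1.675 × 10⁻²⁷ × 5.303 × 10⁻²⁰) = 1.333 × 10⁻²³ kg·m/s.
λ = h/p = 4.97 × 10⁻¹¹ m = 49.7 pm.

λ = 49.7 pm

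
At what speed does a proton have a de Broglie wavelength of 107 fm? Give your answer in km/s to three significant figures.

p = h/λ = 6.626 × 10⁻³⁴ / 1.070 × 10⁻¹³ = 6.193 × 10⁻²¹ kg·m/s.
v = p/m = 6.193 × 10⁻²¹ / 1.673 × 10⁻²⁷ = 3.70 × 10⁶ m/s = 3700 km/s.

v = 3700 km/s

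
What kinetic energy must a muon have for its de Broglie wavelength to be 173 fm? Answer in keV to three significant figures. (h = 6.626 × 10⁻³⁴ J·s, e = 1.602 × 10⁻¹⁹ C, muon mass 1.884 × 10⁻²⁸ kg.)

p = h/λ = 6.626 × 10⁻³⁴ / 1.730 × 10⁻¹³ = 3.830 × 10⁻²¹ kg·m/s.
KE = p²/(2m) = (3.830 × 10⁻²¹)² / (2 × 1.884 × 10⁻²⁸) = 3.893 × 10⁻¹⁴ J = 243 keV.

KE = 243 keV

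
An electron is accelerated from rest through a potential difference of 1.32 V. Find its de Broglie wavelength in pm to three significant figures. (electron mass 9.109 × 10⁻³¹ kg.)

λ = 1070 pm

KE = eV = 1.602 × 10⁻¹⁹ × 1.320 = 2.115 × 10⁻¹⁹ J.
p = √(2mKE) = √(2 × 9.109 × 10⁻³¹ × 2.115 × 10⁻¹⁹) = 6.207 × 10⁻²⁵ kg·m/s.
λ = h/p = 6.626 × 10⁻³⁴ / 6.207 × 10⁻²⁵ = 1.07 × 10⁻⁹ m = 1070 pm.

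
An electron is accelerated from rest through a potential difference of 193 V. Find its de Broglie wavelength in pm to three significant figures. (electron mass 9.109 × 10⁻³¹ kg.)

KE = eV = 1.602 × 10⁻¹⁹ × 193.0 = 3.092 × 10⁻¹⁷ J.
p = √(2mKE) = √(2 × 9.109 × 10⁻³¹ × 3.092 × 10⁻¹⁷) = 7.505 × 10⁻²⁴ kg·m/s.
λ = h/p = 6.626 × 10⁻³⁴ / 7.505 × 10⁻²⁴ = 8.83 × 10⁻¹¹ m = 88.3 pm.

λ = 88.3 pm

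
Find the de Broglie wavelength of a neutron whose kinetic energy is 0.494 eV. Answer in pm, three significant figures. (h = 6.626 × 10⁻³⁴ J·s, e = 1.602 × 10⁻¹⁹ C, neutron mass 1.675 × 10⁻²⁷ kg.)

λ = 40.7 pm

KE = 0.494 eV = 7.914 × 10⁻²⁰ J.
p = √(2mKE) = √(2 × 1.675 × 10⁻²⁷ × 7.914 × 10⁻²⁰) = 1.628 × 10⁻²³ kg·m/s.
λ = h/p = 6.626 × 10⁻³⁴ / 1.628 × 10⁻²³ = 4.07 × 10⁻¹¹ m = 40.7 pm.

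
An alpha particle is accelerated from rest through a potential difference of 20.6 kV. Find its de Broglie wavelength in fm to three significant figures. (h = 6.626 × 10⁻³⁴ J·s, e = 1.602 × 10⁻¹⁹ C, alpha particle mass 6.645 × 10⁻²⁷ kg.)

λ = 70.7 fm

KE = 2eV = 2 × 1.602 × 10⁻¹⁹ × 2.060 × 10⁴ = 6.600 × 10⁻¹⁵ J.
p = √(2mKE) = √(2 × 6.645 × 10⁻²⁷ × 6.600 × 10⁻¹⁵) = 9.366 × 10⁻²¹ kg·m/s.
λ = h/p = 6.626 × 10⁻³⁴ / 9.366 × 10⁻²¹ = 7.07 × 10⁻¹⁴ m = 70.7 fm.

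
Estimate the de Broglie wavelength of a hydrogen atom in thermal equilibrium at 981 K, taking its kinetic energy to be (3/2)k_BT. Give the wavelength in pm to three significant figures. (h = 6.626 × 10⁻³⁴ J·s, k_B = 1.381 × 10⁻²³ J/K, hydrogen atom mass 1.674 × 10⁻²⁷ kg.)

λ = 80.3 pm

KE = (3/2)k_BT = 1.5 × 1.381 × 10⁻²³ × 981 = 2.032 × 10⁻²⁰ J.
p = √(2mKE) = √(2 × 1.674 × 10⁻²⁷ × 2.032 × 10⁻²⁰) = 8.248 × 10⁻²⁴ kg·m/s.
λ = h/p = 8.03 × 10⁻¹¹ m = 80.3 pm.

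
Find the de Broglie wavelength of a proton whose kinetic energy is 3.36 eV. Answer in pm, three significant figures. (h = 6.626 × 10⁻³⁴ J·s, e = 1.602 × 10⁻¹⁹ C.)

λ = 15.6 pm

KE = 3.36 eV = 5.383 × 10⁻¹⁹ J.
p = √(2mKE) = √(2 × 1.673 × 10⁻²⁷ × 5.383 × 10⁻¹⁹) = 4.244 × 10⁻²³ kg·m/s.
λ = h/p = 6.626 × 10⁻³⁴ / 4.244 × 10⁻²³ = 1.56 × 10⁻¹¹ m = 15.6 pm.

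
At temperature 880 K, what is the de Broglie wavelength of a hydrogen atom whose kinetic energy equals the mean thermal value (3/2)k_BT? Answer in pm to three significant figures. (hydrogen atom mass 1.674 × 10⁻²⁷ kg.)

λ = 84.8 pm

KE = (3/2)k_BT = 1.5 × 1.381 × 10⁻²³ × 880 = 1.823 × 10⁻²⁰ J.
p = √(2mKE) = √(2 × 1.674 × 10⁻²⁷ × 1.823 × 10⁻²⁰) = 7.812 × 10⁻²⁴ kg·m/s.
λ = h/p = 8.48 × 10⁻¹¹ m = 84.8 pm.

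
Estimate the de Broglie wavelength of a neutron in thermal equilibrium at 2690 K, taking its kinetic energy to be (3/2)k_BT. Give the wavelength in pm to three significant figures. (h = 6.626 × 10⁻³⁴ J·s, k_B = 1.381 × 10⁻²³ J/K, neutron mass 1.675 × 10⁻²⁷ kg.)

KE = (3/2)k_BT = 1.5 × 1.381 × 10⁻²³ × 2690 = 5.572 × 10⁻²⁰ J.
p = √(2mKE) = √(2 × 1.675 × 10⁻²⁷ × 5.572 × 10⁻²⁰) = 1.366 × 10⁻²³ kg·m/s.
λ = h/p = 4.85 × 10⁻¹¹ m = 48.5 pm.

λ = 48.5 pm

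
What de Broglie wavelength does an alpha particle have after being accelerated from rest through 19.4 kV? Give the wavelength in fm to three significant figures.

λ = 72.9 fm

KE = 2eV = 2 × 1.602 × 10⁻¹⁹ × 1.940 × 10⁴ = 6.216 × 10⁻¹⁵ J.
p = √(2mKE) = √(2 × 6.645 × 10⁻²⁷ × 6.216 × 10⁻¹⁵) = 9.089 × 10⁻²¹ kg·m/s.
λ = h/p = 6.626 × 10⁻³⁴ / 9.089 × 10⁻²¹ = 7.29 × 10⁻¹⁴ m = 72.9 fm.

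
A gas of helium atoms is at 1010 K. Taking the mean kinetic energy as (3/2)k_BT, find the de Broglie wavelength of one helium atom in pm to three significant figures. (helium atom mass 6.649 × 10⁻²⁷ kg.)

λ = 39.7 pm

KE = (3/2)k_BT = 1.5 × 1.381 × 10⁻²³ × 1010 = 2.092 × 10⁻²⁰ J.
p = √(2mKE) = √(2 × 6.649 × 10⁻²⁷ × 2.092 × 10⁻²⁰) = 1.668 × 10⁻²³ kg·m/s.
λ = h/p = 3.97 × 10⁻¹¹ m = 39.7 pm.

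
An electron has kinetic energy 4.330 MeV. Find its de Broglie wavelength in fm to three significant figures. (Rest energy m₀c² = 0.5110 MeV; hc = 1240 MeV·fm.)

Total energy E = KE + m₀c² = 4.330 + 0.5110 = 4.8410 MeV.
(pc)² = E² − (m₀c²)² = (4.8410)² − (0.5110)² = 23.17 MeV², so pc = 4.814 MeV.
λ = hc/(pc) = 1240 MeV·fm / 4.814 MeV = 258 fm.

λ = 258 fm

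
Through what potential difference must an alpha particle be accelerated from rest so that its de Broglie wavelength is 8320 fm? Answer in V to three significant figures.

p = h/λ = 6.626 × 10⁻³⁴ / 8.320 × 10⁻¹² = 7.964 × 10⁻²³ kg·m/s.
KE = p²/(2m) = 4.772 × 10⁻¹⁹ J.
V = KE/2e = 4.772 × 10⁻¹⁹ / (2 × 1.602 × 10⁻¹⁹) = 1.49 V.

V = 1.49 V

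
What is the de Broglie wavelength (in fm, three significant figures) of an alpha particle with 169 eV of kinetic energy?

λ = 1100 fm

KE = 169 eV = 2.707 × 10⁻¹⁷ J.
p = √(2mKE) = √(2 × 6.645 × 10⁻²⁷ × 2.707 × 10⁻¹⁷) = 5.998 × 10⁻²² kg·m/s.
λ = h/p = 6.626 × 10⁻³⁴ / 5.998 × 10⁻²² = 1.10 × 10⁻¹² m = 1100 fm.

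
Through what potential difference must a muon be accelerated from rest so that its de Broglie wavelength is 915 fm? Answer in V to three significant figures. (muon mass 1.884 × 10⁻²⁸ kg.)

V = 8690 V

p = h/λ = 6.626 × 10⁻³⁴ / 9.150 × 10⁻¹³ = 7.242 × 10⁻²² kg·m/s.
KE = p²/(2m) = 1.392 × 10⁻¹⁵ J.
V = KE/e = 1.392 × 10⁻¹⁵ / (1.602 × 10⁻¹⁹) = 8690 V.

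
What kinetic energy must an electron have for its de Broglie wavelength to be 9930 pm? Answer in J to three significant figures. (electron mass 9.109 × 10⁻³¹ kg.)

p = h/λ = 6.626 × 10⁻³⁴ / 9.930 × 10⁻⁹ = 6.673 × 10⁻²⁶ kg·m/s.
KE = p²/(2m) = (6.673 × 10⁻²⁶)² / (2 × 9.109 × 10⁻³¹) = 2.444 × 10⁻²¹ J = 2.44 × 10⁻²¹ J.

KE = 2.44 × 10⁻²¹ J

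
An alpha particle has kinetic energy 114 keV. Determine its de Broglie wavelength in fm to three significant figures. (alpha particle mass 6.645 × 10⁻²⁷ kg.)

KE = 114 keV = 1.826 × 10⁻¹⁴ J.
p = √(2mKE) = √(2 × 6.645 × 10⁻²⁷ × 1.826 × 10⁻¹⁴) = 1.558 × 10⁻²⁰ kg·m/s.
λ = h/p = 6.626 × 10⁻³⁴ / 1.558 × 10⁻²⁰ = 4.25 × 10⁻¹⁴ m = 42.5 fm.

λ = 42.5 fm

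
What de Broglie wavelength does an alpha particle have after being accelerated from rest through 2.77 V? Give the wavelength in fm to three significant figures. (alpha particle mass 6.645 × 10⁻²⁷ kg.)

KE = 2eV = 2 × 1.602 × 10⁻¹⁹ × 2.770 = 8.875 × 10⁻¹⁹ J.
p = √(2mKE) = √(2 × 6.645 × 10⁻²⁷ × 8.875 × 10⁻¹⁹) = 1.086 × 10⁻²² kg·m/s.
λ = h/p = 6.626 × 10⁻³⁴ / 1.086 × 10⁻²² = 6.10 × 10⁻¹² m = 6100 fm.

λ = 6100 fm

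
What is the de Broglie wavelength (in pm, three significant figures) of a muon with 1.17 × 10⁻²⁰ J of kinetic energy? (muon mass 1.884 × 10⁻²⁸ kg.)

p = √(2mKE) = √(2 × 1.884 × 10⁻²⁸ × 1.170 × 10⁻²⁰) = 2.100 × 10⁻²⁴ kg·m/s.
λ = h/p = 6.626 × 10⁻³⁴ / 2.100 × 10⁻²⁴ = 3.16 × 10⁻¹⁰ m = 316 pm.

λ = 316 pm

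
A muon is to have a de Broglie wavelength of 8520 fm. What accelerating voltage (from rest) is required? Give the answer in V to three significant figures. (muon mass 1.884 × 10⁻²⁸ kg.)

V = 100 V

p = h/λ = 6.626 × 10⁻³⁴ / 8.520 × 10⁻¹² = 7.777 × 10⁻²³ kg·m/s.
KE = p²/(2m) = 1.605 × 10⁻¹⁷ J.
V = KE/e = 1.605 × 10⁻¹⁷ / (1.602 × 10⁻¹⁹) = 100 V.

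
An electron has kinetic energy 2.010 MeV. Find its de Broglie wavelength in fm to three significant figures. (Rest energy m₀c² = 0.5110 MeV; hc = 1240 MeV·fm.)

λ = 502 fm

Total energy E = KE + m₀c² = 2.010 + 0.5110 = 2.5210 MeV.
(pc)² = E² − (m₀c²)² = (2.5210)² − (0.5110)² = 6.094 MeV², so pc = 2.469 MeV.
λ = hc/(pc) = 1240 MeV·fm / 2.469 MeV = 502 fm.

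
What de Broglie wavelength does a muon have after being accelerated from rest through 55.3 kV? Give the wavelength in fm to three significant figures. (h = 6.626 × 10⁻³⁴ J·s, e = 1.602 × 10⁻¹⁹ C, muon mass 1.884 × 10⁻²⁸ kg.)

KE = eV = 1.602 × 10⁻¹⁹ × 5.530 × 10⁴ = 8.859 × 10⁻¹⁵ J.
p = √(2mKE) = √(2 × 1.884 × 10⁻²⁸ × 8.859 × 10⁻¹⁵) = 1.827 × 10⁻²¹ kg·m/s.
λ = h/p = 6.626 × 10⁻³⁴ / 1.827 × 10⁻²¹ = 3.63 × 10⁻¹³ m = 363 fm.

λ = 363 fm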